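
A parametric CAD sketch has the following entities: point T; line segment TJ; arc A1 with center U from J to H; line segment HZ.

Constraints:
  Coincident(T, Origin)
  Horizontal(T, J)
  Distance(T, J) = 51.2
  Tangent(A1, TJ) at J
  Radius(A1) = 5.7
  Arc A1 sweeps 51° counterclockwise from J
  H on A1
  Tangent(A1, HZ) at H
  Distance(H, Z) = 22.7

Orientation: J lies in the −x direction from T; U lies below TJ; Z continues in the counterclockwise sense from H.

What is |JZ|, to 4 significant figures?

27.21

On A1, J sits at bearing 90° from U; a 51° counterclockwise sweep puts H at bearing 141°, so H = U + 5.7·(cos 141°, sin 141°) = (-55.63, -2.113). A1 meets HZ tangentially, so UH is at right angles to HZ, so HZ runs along (−sin 141°, cos 141°); with |HZ| = 22.7, Z = (-69.92, -19.75). Then |JZ| = |Z − J| = 27.21.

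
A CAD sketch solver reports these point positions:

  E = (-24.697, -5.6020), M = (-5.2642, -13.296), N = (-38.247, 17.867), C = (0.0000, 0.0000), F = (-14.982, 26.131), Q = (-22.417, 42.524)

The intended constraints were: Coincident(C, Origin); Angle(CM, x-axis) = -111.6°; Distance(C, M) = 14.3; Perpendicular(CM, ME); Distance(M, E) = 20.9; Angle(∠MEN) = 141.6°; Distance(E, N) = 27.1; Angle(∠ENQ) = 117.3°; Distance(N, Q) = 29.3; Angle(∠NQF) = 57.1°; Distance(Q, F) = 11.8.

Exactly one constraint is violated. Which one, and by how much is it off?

Distance(Q, F) = 11.8 — off by 6.20.

C = (0.00, 0.00) ✓; CM at -111.6° ✓; |CM| = 14.30 ✓; ∠(CM, ME) = 90.00° ✓; |ME| = 20.90 ✓; ∠MEN = 141.6° ✓; |EN| = 27.10 ✓; ∠ENQ = 117.3° ✓; |NQ| = 29.30 ✓; ∠NQF = 57.10° ✓; |QF| = 18.00 ✗.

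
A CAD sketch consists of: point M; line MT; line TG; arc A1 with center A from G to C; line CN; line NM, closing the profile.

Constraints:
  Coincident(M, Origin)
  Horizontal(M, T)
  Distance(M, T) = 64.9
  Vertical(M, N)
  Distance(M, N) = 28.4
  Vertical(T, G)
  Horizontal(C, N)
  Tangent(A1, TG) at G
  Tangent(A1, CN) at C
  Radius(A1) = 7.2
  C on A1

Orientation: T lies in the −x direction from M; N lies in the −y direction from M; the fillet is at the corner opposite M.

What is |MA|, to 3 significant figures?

61.5

M and N share the same x with |MN| = 28.4 and N on the −y side, so N = (0.00, -28.4). The virtual corner opposite M is at (-64.9, -28.4). Since A1 is tangent to TG there, AG ⟂ TG and since A1 is tangent to CN there, AC ⟂ CN, with radius 7.2, so the center A sits 7.2 in from both sides at A = (-57.7, -21.2). Then |MA| = |A − M| = 61.5.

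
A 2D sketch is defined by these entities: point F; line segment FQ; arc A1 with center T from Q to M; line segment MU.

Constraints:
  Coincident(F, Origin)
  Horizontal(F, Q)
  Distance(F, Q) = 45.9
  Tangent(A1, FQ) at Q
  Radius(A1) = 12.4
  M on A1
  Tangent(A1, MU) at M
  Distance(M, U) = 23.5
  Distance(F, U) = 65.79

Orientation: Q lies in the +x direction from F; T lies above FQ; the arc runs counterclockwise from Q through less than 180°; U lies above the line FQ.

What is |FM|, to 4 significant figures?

59.91

F is at the origin; F and Q share the same y with |FQ| = 45.9 and Q on the +x side, so Q = (45.90, 0.000). A1 meets FQ tangentially, so TQ is at right angles to FQ, so T = Q + (0, 12.4) = (45.90, 12.40). Since TM ⟂ MU (tangency), |TU| = √(12.4² + 23.5²) = 26.57 regardless of where M sits on A1. So U lies on both circle(F, 65.79) and circle(T, 26.57); the above-FQ intersection is U = (53.89, 37.74). M is the foot of the tangent from U: M = (58.10, 14.62).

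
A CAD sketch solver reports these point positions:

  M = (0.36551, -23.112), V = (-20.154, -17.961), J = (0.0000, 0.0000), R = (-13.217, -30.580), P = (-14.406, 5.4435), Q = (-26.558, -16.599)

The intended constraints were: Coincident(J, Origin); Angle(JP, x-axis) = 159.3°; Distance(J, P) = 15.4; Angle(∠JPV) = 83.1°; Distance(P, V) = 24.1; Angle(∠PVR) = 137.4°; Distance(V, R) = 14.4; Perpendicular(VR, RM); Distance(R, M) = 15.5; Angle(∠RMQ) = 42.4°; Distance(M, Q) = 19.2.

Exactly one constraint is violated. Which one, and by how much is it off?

Distance(M, Q) = 19.2 — off by 8.50.

J = (0.00, 0.00) ✓; JP at 159.3° ✓; |JP| = 15.40 ✓; ∠JPV = 83.10° ✓; |PV| = 24.10 ✓; ∠PVR = 137.4° ✓; |VR| = 14.40 ✓; ∠(VR, RM) = 90.00° ✓; |RM| = 15.50 ✓; ∠RMQ = 42.40° ✓; |MQ| = 27.70 ✗.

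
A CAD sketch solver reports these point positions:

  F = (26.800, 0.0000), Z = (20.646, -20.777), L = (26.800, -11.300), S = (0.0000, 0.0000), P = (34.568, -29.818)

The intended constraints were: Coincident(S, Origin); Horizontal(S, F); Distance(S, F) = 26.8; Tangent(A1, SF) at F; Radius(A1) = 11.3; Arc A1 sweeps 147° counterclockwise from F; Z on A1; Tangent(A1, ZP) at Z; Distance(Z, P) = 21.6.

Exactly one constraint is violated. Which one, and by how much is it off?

Distance(Z, P) = 21.6 — off by 5.00.

S = (0.00, 0.00) ✓; S.y = 0.00, F.y = 0.00 ✓; |SF| = 26.80 ✓; ∠(LF, FS) = 90.00° ✓; |LF| = 11.30 ✓; bearing(L→Z) − bearing(L→F) = 147.0° ✓; |LZ| = 11.30 ✓; ∠(LZ, ZP) = 90.00° ✓; |ZP| = 16.60 ✗.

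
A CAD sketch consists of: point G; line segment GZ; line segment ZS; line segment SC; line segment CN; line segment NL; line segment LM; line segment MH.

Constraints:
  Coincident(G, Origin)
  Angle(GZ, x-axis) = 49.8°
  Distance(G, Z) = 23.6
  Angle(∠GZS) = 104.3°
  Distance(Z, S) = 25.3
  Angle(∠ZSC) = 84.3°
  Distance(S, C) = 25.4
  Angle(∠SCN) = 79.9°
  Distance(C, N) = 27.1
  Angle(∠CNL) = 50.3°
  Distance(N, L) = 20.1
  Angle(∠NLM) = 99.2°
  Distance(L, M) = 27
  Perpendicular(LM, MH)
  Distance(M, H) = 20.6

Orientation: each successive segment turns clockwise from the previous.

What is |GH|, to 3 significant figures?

28.7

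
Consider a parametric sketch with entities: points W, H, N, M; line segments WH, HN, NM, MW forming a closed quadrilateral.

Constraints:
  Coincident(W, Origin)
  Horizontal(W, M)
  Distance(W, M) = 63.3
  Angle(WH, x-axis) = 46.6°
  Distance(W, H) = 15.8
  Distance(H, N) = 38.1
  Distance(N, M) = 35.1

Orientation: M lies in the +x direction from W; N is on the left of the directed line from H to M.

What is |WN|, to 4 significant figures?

53.33

Checks: |HN| = 38.10 ✓; |NM| = 35.10 ✓.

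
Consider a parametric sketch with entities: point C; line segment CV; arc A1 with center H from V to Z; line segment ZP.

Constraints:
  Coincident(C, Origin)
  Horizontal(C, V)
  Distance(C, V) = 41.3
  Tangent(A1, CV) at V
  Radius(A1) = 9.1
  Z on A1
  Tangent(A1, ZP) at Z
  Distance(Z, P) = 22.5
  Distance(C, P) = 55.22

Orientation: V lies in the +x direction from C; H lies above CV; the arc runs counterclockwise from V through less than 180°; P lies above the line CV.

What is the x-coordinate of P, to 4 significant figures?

44.12

Checks: |HZ| = 9.100 ✓; ∠(HZ, ZP) = 90.00° ✓; |ZP| = 22.50 ✓; |CP| = 55.22 ✓.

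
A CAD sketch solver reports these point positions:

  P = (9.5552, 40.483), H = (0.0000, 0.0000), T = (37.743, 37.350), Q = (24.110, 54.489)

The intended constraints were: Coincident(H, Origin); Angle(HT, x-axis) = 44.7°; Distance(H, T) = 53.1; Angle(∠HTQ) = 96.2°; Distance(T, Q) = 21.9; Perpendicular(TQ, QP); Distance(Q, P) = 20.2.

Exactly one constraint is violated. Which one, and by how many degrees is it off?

Perpendicular(TQ, QP) — off by 5.40°.

H = (0.00, 0.00) ✓; HT at 44.70° ✓; |HT| = 53.10 ✓; ∠HTQ = 96.20° ✓; |TQ| = 21.90 ✓; ∠(TQ, QP) = 95.40° ✗; |QP| = 20.20 ✓.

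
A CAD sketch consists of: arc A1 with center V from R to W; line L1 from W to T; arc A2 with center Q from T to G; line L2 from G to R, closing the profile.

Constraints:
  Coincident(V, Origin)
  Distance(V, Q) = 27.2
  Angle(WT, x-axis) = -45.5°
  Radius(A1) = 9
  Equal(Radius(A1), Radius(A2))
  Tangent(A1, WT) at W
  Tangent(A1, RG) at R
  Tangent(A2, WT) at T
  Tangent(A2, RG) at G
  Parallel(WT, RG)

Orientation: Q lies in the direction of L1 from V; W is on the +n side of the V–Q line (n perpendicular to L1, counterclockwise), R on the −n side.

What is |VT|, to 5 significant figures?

28.650

The slot axis is L1's direction at -45.5°, so u = (cos -45.5°, sin -45.5°) = (0.70091, -0.71325) and n = (−sin -45.5°, cos -45.5°) = (0.71325, 0.70091). V is at the origin and Q lies 27.2 along u from V, so Q = 27.2·u = (19.065, -19.400). Tangency of A1 to both parallel lines with radius 9.0 puts W and R at V ± 9.0·n: W = (6.4193, 6.3082), R = (-6.4193, -6.3082). Equal radii place T and G the same way about Q: T = Q + 9.0·n = (25.484, -13.092), G = Q − 9.0·n = (12.645, -25.709). Then |VT| = |T − V| = 28.650.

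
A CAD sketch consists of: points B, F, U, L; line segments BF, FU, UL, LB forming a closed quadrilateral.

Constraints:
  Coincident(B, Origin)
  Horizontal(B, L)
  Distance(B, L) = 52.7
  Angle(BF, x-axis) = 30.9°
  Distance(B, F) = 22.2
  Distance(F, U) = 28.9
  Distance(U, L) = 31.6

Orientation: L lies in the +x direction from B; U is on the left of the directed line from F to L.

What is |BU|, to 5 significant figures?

50.977

B is at the origin; B and L share the same y with |BL| = 52.7 and L in +x, so L = (52.7, 0). BF runs at 30.9° with |BF| = 22.2, so F = (19.049, 11.401). U is determined by |FU| = 28.9 and |UL| = 31.6 together: it lies at the intersection of circle(F, 28.9) and circle(L, 31.6). With |FL| = 35.530, the foot of the radical line on FL is 15.466 from F and the perpendicular offset is √(28.9² − 15.466²) = 24.413. Taking the left-of-FL solution: U = (41.531, 29.560).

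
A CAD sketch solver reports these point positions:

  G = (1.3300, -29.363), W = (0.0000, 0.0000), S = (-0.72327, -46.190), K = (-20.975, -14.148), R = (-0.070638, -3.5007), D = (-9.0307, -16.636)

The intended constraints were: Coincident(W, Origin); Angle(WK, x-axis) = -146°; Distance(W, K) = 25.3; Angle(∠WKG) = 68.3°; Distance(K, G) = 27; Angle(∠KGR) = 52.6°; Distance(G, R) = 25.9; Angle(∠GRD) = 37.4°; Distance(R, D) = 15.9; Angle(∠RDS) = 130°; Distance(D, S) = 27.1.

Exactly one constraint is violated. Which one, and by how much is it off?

Distance(D, S) = 27.1 — off by 3.60.

W = (0.00, 0.00) ✓; WK at -146.0° ✓; |WK| = 25.30 ✓; ∠WKG = 68.30° ✓; |KG| = 27.00 ✓; ∠KGR = 52.60° ✓; |GR| = 25.90 ✓; ∠GRD = 37.40° ✓; |RD| = 15.90 ✓; ∠RDS = 130.0° ✓; |DS| = 30.70 ✗.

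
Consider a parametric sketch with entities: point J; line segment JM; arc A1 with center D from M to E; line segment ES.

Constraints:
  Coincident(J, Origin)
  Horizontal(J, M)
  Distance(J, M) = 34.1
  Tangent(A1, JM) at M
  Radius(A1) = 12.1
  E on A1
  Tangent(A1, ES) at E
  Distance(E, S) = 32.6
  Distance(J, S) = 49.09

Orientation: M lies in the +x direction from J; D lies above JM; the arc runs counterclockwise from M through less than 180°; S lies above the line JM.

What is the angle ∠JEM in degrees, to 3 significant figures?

41.0°

J is at the origin; J and M share the same y with |JM| = 34.1 and M on the +x side, so M = (34.1, 0.00). Since A1 is tangent to JM there, DM ⟂ JM, so D = M + (0, 12.1) = (34.1, 12.1). Since DE ⟂ ES (tangency), |DS| = √(12.1² + 32.6²) = 34.8 regardless of where E sits on A1. So S lies on both circle(J, 49.09) and circle(D, 34.8); the above-JM intersection is S = (21.1, 44.3). E is the foot of the tangent from S: E = (43.0, 20.3).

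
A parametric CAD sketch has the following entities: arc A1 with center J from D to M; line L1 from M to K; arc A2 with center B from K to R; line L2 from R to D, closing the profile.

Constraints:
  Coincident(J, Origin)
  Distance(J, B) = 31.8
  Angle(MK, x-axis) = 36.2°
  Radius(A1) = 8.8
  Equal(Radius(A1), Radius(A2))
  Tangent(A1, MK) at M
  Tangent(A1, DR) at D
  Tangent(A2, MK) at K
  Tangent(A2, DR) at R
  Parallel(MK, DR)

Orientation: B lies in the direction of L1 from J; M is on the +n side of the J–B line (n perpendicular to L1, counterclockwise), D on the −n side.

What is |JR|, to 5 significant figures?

32.995

The slot axis is L1's direction at 36.2°, so u = (cos 36.2°, sin 36.2°) = (0.80696, 0.59061) and n = (−sin 36.2°, cos 36.2°) = (-0.59061, 0.80696). J is at the origin and B lies 31.8 along u from J, so B = 31.8·u = (25.661, 18.781). Tangency of A1 to both parallel lines with radius 8.8 puts M and D at J ± 8.8·n: M = (-5.1973, 7.1013), D = (5.1973, -7.1013). Equal radii place K and R the same way about B: K = B + 8.8·n = (20.464, 25.883), R = B − 8.8·n = (30.859, 11.680). Then |JR| = |R − J| = 32.995.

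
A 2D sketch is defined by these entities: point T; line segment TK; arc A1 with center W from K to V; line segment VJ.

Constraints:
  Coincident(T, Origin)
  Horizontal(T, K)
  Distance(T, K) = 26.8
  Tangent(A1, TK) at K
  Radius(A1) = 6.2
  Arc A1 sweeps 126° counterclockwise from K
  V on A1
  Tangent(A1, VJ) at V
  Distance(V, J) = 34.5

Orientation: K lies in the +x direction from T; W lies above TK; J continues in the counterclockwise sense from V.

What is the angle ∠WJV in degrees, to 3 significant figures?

10.2°

T is at the origin; TK is horizontal with |TK| = 26.8 and K on the +x side, so K = (26.8, 0.00). Tangency of A1 to TK means the radius WK is perpendicular to TK, so W = K + (0, 6.2) = (26.8, 6.20). On A1, K sits at bearing -90° from W; a 126° counterclockwise sweep puts V at bearing 36°, so V = W + 6.2·(cos 36°, sin 36°) = (31.8, 9.84). A1 meets VJ tangentially, so WV is at right angles to VJ, so VJ runs along (−sin 36°, cos 36°); with |VJ| = 34.5, J = (11.5, 37.8). Then cos ∠WJV = JW·JV / (|JW||JV|), giving 10.2°.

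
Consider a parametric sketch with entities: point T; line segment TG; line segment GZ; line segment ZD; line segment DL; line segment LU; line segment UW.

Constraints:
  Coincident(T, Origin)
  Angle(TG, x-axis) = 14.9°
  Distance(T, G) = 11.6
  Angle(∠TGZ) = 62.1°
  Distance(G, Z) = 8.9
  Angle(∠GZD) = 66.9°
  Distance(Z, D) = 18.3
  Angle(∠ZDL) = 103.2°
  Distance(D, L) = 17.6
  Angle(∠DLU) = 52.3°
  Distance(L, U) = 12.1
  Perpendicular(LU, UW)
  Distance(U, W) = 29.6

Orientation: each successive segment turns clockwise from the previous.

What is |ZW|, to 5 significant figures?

27.852

∠DLU = 52.3° gives LU at -60.600° from the x-axis; with |LU| = 12.1, U = (7.2102, 10.764). LU is perpendicular to UW, so UW runs at -150.60°; with |UW| = 29.6, W = (-18.578, -3.7664). Then |ZW| = |W − Z| = 27.852.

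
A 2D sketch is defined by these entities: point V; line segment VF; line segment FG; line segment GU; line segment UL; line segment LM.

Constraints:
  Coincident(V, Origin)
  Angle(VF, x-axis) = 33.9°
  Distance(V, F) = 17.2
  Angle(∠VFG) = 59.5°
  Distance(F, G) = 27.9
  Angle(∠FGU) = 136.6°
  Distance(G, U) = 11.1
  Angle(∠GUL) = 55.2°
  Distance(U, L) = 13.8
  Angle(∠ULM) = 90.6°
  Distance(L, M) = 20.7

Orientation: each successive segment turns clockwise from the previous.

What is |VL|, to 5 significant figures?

14.406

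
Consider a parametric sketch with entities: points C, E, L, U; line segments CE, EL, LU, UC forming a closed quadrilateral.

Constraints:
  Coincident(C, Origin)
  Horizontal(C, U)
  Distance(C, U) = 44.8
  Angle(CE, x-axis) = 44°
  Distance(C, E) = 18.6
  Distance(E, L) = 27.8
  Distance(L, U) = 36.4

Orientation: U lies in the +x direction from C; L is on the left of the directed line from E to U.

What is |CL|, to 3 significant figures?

46.4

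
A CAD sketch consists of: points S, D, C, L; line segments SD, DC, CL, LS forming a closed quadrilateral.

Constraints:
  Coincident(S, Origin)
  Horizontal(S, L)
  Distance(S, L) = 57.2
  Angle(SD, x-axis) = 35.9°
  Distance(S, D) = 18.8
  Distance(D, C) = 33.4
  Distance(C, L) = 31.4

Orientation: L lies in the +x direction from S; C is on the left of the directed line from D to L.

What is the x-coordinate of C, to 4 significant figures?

43.76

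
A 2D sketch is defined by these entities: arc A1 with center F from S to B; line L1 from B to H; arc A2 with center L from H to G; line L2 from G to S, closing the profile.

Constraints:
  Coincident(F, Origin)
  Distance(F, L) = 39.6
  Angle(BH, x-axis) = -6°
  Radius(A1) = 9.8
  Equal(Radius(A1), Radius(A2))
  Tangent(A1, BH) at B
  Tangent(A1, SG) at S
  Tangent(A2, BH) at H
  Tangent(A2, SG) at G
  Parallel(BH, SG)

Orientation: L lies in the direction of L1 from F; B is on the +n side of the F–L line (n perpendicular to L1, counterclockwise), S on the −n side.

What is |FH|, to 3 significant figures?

40.8

Tangency of A1 to both parallel lines with radius 9.8 puts B and S at F ± 9.8·n: B = (1.02, 9.75), S = (-1.02, -9.75). Equal radii place H and G the same way about L: H = L + 9.8·n = (40.4, 5.61), G = L − 9.8·n = (38.4, -13.9). Then |FH| = |H − F| = 40.8.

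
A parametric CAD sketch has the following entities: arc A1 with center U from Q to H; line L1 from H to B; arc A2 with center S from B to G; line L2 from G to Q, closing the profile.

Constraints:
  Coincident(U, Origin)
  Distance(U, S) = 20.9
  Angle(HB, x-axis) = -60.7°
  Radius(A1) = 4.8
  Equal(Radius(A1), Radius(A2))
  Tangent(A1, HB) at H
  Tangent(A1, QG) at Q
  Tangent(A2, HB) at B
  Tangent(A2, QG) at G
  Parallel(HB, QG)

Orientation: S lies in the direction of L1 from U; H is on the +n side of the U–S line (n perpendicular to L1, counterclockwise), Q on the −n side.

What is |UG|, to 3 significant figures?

21.4

Tangency of A1 to both parallel lines with radius 4.8 puts H and Q at U ± 4.8·n: H = (4.19, 2.35), Q = (-4.19, -2.35). Equal radii place B and G the same way about S: B = S + 4.8·n = (14.4, -15.9), G = S − 4.8·n = (6.04, -20.6). Then |UG| = |G − U| = 21.4.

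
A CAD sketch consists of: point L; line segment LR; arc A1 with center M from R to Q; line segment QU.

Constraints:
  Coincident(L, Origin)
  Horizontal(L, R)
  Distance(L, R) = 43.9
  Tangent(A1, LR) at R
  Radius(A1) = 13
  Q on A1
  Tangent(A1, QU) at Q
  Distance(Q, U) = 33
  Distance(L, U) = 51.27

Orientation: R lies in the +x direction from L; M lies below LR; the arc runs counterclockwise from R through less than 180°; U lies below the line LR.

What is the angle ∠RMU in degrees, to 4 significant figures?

150.6°

L is at the origin; LR is horizontal with |LR| = 43.9 and R on the +x side, so R = (43.90, 0.000). Since A1 is tangent to LR there, MR ⟂ LR, so M = R + (0, -13) = (43.90, -13.00). Since MQ ⟂ QU (tangency), |MU| = √(13.0² + 33.0²) = 35.47 regardless of where Q sits on A1. So U lies on both circle(L, 51.27) and circle(M, 35.47); the below-LR intersection is U = (26.49, -43.90). Q is the foot of the tangent from U: Q = (31.02, -11.21).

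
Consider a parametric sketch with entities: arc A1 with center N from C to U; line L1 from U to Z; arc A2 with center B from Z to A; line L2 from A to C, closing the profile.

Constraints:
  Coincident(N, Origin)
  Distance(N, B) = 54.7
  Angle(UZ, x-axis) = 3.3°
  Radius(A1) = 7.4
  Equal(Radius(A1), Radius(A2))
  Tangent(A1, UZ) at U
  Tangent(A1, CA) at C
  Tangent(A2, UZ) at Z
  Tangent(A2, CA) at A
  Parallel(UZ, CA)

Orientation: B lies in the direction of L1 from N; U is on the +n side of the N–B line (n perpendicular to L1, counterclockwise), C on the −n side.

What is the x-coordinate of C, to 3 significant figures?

0.426

The slot axis is L1's direction at 3.3°, so u = (cos 3.3°, sin 3.3°) = (0.998, 0.0576) and n = (−sin 3.3°, cos 3.3°) = (-0.0576, 0.998). N is at the origin and B lies 54.7 along u from N, so B = 54.7·u = (54.6, 3.15). Tangency of A1 to both parallel lines with radius 7.4 puts U and C at N ± 7.4·n: U = (-0.426, 7.39), C = (0.426, -7.39). So C.x = 0.426.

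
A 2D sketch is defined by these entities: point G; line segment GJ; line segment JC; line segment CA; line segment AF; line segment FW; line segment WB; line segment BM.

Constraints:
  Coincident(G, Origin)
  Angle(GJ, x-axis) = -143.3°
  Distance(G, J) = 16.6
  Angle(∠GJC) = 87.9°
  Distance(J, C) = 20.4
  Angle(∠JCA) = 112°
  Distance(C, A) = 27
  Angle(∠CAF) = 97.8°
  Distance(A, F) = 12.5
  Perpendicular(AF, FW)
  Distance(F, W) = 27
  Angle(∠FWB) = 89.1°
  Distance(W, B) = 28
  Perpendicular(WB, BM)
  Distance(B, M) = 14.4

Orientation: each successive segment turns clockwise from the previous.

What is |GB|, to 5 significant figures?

37.506

G is at the origin; GJ runs at -143.3° with length 16.6, so J = (-13.309, -9.9206). ∠GJC = 87.9° gives JC at 124.60° from the x-axis; with |JC| = 20.4, C = (-24.893, 6.8714). ∠JCA = 112.0° gives CA at 56.600° from the x-axis; with |CA| = 27.0, A = (-10.031, 29.412). ∠CAF = 97.8° gives AF at -25.600° from the x-axis; with |AF| = 12.5, F = (1.2424, 24.011). The perpendicularity gives FW at right angles to AF, so FW runs at -115.60°; with |FW| = 27.0, W = (-10.424, -0.33825). ∠FWB = 89.1° gives WB at 153.50° from the x-axis; with |WB| = 28.0, B = (-35.482, 12.155). Then |GB| = |B − G| = 37.506.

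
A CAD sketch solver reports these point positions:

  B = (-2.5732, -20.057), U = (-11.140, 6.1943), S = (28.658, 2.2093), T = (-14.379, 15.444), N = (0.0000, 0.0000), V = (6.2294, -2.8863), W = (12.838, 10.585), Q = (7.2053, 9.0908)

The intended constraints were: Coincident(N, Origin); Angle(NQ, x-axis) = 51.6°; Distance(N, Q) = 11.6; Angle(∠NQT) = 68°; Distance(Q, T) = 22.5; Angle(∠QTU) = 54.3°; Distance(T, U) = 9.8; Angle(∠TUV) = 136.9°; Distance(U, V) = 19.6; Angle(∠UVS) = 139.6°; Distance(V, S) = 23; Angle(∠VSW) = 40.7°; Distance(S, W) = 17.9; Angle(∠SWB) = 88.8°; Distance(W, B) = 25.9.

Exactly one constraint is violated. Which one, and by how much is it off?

Distance(W, B) = 25.9 — off by 8.40.

N = (0.00, 0.00) ✓; NQ at 51.60° ✓; |NQ| = 11.60 ✓; ∠NQT = 68.00° ✓; |QT| = 22.50 ✓; ∠QTU = 54.30° ✓; |TU| = 9.800 ✓; ∠TUV = 136.9° ✓; |UV| = 19.60 ✓; ∠UVS = 139.6° ✓; |VS| = 23.00 ✓; ∠VSW = 40.70° ✓; |SW| = 17.90 ✓; ∠SWB = 88.80° ✓; |WB| = 34.30 ✗.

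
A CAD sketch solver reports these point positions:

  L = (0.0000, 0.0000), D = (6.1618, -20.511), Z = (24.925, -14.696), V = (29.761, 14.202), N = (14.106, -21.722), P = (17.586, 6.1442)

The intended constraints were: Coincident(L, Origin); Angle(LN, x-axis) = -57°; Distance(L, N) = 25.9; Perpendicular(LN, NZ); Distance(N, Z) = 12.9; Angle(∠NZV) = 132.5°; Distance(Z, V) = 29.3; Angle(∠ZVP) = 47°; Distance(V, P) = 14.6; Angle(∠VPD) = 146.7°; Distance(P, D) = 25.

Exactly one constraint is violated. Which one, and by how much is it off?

Distance(P, D) = 25 — off by 4.00.

L = (0.00, 0.00) ✓; LN at -57.00° ✓; |LN| = 25.90 ✓; ∠(LN, NZ) = 90.00° ✓; |NZ| = 12.90 ✓; ∠NZV = 132.5° ✓; |ZV| = 29.30 ✓; ∠ZVP = 47.00° ✓; |VP| = 14.60 ✓; ∠VPD = 146.7° ✓; |PD| = 29.00 ✗.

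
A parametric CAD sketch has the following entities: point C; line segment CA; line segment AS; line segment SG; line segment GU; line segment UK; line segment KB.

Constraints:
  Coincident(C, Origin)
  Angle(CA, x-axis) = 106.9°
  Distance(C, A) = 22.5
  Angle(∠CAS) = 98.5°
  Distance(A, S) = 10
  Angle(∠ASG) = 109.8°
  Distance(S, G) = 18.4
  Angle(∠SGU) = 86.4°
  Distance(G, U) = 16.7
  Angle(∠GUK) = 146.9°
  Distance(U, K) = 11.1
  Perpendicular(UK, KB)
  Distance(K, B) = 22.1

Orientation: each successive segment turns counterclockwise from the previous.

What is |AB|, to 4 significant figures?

4.665

C is at the origin; CA runs at 106.9° with length 22.5, so A = (-6.541, 21.53). ∠CAS = 98.5° gives AS at -171.6° from the x-axis; with |AS| = 10.0, S = (-16.43, 20.07). ∠ASG = 109.8° gives SG at -101.4° from the x-axis; with |SG| = 18.4, G = (-20.07, 2.030). ∠SGU = 86.4° gives GU at -7.800° from the x-axis; with |GU| = 16.7, U = (-3.525, -0.2360). ∠GUK = 146.9° gives UK at 25.30° from the x-axis; with |UK| = 11.1, K = (6.510, 4.508). The perpendicularity gives KB at right angles to UK, so KB runs at 115.3°; with |KB| = 22.1, B = (-2.934, 24.49). Then |AB| = |B − A| = 4.665.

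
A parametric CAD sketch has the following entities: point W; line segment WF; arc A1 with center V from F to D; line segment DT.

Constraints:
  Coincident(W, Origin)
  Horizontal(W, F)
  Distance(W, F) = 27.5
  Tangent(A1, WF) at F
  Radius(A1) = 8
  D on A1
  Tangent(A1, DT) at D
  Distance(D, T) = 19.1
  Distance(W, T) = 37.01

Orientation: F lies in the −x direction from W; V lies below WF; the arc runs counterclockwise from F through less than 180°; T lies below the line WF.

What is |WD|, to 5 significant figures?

36.369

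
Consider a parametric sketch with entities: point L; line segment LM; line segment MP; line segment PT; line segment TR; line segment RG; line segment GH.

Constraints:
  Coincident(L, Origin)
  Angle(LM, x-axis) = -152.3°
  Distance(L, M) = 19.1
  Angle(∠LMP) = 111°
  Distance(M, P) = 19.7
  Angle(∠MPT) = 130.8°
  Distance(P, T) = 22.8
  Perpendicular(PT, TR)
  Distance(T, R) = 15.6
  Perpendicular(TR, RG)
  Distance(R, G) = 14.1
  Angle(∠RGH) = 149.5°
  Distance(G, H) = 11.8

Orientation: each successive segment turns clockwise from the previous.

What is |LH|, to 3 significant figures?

22.3

L is at the origin; LM runs at -152.3° with length 19.1, so M = (-16.9, -8.88). ∠LMP = 111.0° gives MP at 139° from the x-axis; with |MP| = 19.7, P = (-31.7, 4.12). ∠MPT = 130.8° gives PT at 89.5° from the x-axis; with |PT| = 22.8, T = (-31.5, 26.9). PT ⟂ TR, so TR runs at -0.500°; with |TR| = 15.6, R = (-15.9, 26.8). TR is perpendicular to RG, so RG runs at -90.5°; with |RG| = 14.1, G = (-16.0, 12.7). ∠RGH = 149.5° gives GH at -121° from the x-axis; with |GH| = 11.8, H = (-22.1, 2.57). Then |LH| = |H − L| = 22.3.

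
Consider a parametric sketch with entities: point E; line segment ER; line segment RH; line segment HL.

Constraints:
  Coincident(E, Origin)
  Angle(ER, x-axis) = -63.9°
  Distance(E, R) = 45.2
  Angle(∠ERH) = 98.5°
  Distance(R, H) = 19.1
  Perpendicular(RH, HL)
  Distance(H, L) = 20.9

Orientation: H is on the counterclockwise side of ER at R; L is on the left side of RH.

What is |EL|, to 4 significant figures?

35.09

E is at the origin; ER runs at -63.9° with length 45.2, so R = 45.2·(cos -63.9°, sin -63.9°) = (19.89, -40.59). ∠ERH = 98.5°, so RH runs at -63.9° + (180° − 98.5°) = 17.60° from the x-axis; with |RH| = 19.1, H = R + 19.1·(cos 17.60°, sin 17.60°) = (38.09, -34.82). RH is perpendicular to HL; with |HL| = 20.9 on the left of RH, L = H + 20.9·(-0.3024, 0.9532) = (31.77, -14.89). Then |EL| = |L − E| = 35.09.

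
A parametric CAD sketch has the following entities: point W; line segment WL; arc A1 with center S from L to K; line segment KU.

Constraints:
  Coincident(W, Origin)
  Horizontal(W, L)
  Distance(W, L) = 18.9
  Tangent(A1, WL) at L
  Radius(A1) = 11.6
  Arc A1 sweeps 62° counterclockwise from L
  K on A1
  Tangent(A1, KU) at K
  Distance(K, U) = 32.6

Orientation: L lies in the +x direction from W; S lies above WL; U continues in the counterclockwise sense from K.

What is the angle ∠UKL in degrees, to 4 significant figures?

149.0°

On A1, L sits at bearing -90° from S; a 62° counterclockwise sweep puts K at bearing -28°, so K = S + 11.6·(cos -28°, sin -28°) = (29.14, 6.154). The tangent condition forces SK to be normal to KU, so KU runs along (−sin -28°, cos -28°); with |KU| = 32.6, U = (44.45, 34.94). Then cos ∠UKL = KU·KL / (|KU||KL|), giving 149.0°.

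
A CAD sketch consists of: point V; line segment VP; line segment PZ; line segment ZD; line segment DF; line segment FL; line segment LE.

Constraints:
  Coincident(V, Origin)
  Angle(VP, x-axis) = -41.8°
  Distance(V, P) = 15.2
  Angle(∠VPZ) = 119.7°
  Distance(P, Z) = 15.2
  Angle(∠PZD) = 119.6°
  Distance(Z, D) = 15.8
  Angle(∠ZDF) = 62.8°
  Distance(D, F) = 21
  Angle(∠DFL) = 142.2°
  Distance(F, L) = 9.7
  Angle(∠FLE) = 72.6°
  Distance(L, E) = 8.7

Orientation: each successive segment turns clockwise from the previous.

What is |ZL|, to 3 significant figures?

22.9

V is at the origin; VP runs at -41.8° with length 15.2, so P = (11.3, -10.1). ∠VPZ = 119.7° gives PZ at -102° from the x-axis; with |PZ| = 15.2, Z = (8.15, -25.0). ∠PZD = 119.6° gives ZD at -162° from the x-axis; with |ZD| = 15.8, D = (-6.92, -29.7). ∠ZDF = 62.8° gives DF at 80.3° from the x-axis; with |DF| = 21.0, F = (-3.39, -9.04). ∠DFL = 142.2° gives FL at 42.5° from the x-axis; with |FL| = 9.7, L = (3.77, -2.49). Then |ZL| = |L − Z| = 22.9.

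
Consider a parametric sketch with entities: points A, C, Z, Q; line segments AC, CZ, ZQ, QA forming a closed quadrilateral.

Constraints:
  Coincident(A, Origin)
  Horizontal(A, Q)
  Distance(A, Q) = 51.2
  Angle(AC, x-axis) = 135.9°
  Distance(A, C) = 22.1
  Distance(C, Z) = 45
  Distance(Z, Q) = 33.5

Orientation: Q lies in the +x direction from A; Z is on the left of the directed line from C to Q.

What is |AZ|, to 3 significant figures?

37.3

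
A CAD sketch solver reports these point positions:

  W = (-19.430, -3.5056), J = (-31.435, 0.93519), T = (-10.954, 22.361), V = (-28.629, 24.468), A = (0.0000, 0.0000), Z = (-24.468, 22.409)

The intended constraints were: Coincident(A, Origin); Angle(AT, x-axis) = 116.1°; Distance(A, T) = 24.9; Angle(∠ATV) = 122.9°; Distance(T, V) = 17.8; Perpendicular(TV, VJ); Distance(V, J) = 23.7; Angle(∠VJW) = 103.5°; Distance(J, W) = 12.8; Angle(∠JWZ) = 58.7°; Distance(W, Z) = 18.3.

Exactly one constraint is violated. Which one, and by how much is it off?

Distance(W, Z) = 18.3 — off by 8.10.

A = (0.00, 0.00) ✓; AT at 116.1° ✓; |AT| = 24.90 ✓; ∠ATV = 122.9° ✓; |TV| = 17.80 ✓; ∠(TV, VJ) = 90.00° ✓; |VJ| = 23.70 ✓; ∠VJW = 103.5° ✓; |JW| = 12.80 ✓; ∠JWZ = 58.70° ✓; |WZ| = 26.40 ✗.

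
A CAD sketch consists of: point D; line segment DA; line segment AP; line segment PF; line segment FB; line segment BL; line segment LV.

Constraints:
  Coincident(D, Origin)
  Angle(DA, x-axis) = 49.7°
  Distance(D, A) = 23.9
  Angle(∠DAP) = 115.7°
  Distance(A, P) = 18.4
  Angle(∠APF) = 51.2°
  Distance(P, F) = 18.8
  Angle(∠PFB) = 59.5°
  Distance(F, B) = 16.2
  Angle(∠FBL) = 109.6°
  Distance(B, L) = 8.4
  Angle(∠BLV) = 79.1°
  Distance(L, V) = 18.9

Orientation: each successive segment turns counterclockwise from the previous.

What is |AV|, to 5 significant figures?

19.640

D is at the origin; DA runs at 49.7° with length 23.9, so A = (15.458, 18.228). ∠DAP = 115.7° gives AP at 114.00° from the x-axis; with |AP| = 18.4, P = (7.9743, 35.037). ∠APF = 51.2° gives PF at -117.20° from the x-axis; with |PF| = 18.8, F = (-0.61912, 18.316). ∠PFB = 59.5° gives FB at 3.3000° from the x-axis; with |FB| = 16.2, B = (15.554, 19.249). ∠FBL = 109.6° gives BL at 73.700° from the x-axis; with |BL| = 8.4, L = (17.912, 27.311). ∠BLV = 79.1° gives LV at 174.60° from the x-axis; with |LV| = 18.9, V = (-0.90450, 29.090). Then |AV| = |V − A| = 19.640.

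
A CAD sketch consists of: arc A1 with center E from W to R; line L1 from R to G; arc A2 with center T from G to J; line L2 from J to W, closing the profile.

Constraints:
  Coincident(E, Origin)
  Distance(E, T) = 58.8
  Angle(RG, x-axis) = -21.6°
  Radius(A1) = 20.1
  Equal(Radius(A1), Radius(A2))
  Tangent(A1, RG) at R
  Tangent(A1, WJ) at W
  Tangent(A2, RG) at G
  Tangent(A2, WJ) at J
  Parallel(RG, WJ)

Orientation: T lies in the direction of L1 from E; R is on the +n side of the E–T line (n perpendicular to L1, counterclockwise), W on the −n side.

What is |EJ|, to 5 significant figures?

62.141

Tangency of A1 to both parallel lines with radius 20.1 puts R and W at E ± 20.1·n: R = (7.3993, 18.689), W = (-7.3993, -18.689). Equal radii place G and J the same way about T: G = T + 20.1·n = (62.070, -2.9572), J = T − 20.1·n = (47.272, -40.334). Then |EJ| = |J − E| = 62.141.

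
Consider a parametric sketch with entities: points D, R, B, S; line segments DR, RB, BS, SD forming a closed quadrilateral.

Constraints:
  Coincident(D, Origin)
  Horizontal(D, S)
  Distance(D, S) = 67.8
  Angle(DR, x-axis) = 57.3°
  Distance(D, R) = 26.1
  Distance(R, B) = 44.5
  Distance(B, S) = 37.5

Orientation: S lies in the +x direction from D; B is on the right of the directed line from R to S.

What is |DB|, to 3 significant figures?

38.8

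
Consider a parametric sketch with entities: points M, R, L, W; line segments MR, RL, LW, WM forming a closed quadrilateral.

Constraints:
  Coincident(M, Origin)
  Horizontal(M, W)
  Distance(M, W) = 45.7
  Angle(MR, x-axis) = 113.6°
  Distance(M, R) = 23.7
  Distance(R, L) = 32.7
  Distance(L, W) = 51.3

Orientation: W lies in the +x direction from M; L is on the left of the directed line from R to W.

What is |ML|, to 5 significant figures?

44.978

M is at the origin; M and W share the same y with |MW| = 45.7 and W in +x, so W = (45.7, 0). MR runs at 113.6° with |MR| = 23.7, so R = (-9.4883, 21.718). L is determined by |RL| = 32.7 and |LW| = 51.3 together: it lies at the intersection of circle(R, 32.7) and circle(W, 51.3). With |RW| = 59.308, the foot of the radical line on RW is 16.482 from R and the perpendicular offset is √(32.7² − 16.482²) = 28.242. Taking the left-of-RW solution: L = (16.191, 41.963).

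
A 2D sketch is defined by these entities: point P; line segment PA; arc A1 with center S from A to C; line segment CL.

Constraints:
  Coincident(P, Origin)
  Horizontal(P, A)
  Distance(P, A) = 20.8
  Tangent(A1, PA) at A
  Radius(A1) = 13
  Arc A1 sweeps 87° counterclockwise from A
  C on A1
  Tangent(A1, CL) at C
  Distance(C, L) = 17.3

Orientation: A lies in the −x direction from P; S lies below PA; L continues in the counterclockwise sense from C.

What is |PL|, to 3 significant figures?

45.6

On A1, A sits at bearing 90° from S; an 87° counterclockwise sweep puts C at bearing 177°, so C = S + 13.0·(cos 177°, sin 177°) = (-33.8, -12.3). The tangent condition forces SC to be normal to CL, so CL runs along (−sin 177°, cos 177°); with |CL| = 17.3, L = (-34.7, -29.6). Then |PL| = |L − P| = 45.6.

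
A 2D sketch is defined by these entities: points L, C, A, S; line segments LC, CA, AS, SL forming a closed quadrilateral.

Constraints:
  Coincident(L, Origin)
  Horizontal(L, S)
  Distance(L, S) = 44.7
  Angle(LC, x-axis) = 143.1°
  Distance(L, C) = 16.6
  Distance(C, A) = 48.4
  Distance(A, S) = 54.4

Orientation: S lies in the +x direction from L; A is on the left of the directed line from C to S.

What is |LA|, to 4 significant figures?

50.39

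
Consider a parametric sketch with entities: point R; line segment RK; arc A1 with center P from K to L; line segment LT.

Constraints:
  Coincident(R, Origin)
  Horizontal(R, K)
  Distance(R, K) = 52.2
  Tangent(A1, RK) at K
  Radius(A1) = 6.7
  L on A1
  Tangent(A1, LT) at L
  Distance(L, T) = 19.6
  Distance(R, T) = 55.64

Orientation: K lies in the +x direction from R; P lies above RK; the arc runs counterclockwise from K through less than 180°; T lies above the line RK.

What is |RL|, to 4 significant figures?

58.91

R is at the origin; RK is horizontal with |RK| = 52.2 and K on the +x side, so K = (52.20, 0.000). The tangent condition forces PK to be normal to RK, so P = K + (0, 6.7) = (52.20, 6.700). Since PL ⟂ LT (tangency), |PT| = √(6.7² + 19.6²) = 20.71 regardless of where L sits on A1. So T lies on both circle(R, 55.64) and circle(P, 20.71); the above-RK intersection is T = (48.60, 27.10). L is the foot of the tangent from T: L = (58.07, 9.937).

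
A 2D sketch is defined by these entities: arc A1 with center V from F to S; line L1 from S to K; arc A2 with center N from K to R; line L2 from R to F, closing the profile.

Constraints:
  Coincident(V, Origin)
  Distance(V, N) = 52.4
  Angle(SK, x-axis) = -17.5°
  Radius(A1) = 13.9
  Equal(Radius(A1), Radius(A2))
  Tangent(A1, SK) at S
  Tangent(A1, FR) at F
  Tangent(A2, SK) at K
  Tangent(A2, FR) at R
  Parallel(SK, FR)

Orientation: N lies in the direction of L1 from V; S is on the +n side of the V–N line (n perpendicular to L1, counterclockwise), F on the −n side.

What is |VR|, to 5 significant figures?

54.212

Tangency of A1 to both parallel lines with radius 13.9 puts S and F at V ± 13.9·n: S = (4.1798, 13.257), F = (-4.1798, -13.257). Equal radii place K and R the same way about N: K = N + 13.9·n = (54.155, -2.5003), R = N − 13.9·n = (45.795, -29.014). Then |VR| = |R − V| = 54.212.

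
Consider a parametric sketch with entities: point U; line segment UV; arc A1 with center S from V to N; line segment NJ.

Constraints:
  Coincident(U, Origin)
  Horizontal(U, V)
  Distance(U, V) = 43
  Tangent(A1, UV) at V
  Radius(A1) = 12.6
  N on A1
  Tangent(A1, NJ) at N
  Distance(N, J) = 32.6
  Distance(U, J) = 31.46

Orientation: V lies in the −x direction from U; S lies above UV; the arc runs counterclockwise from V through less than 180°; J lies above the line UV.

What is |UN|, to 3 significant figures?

33.8

Checks: |SN| = 12.60 ✓; ∠(SN, NJ) = 90.00° ✓; |NJ| = 32.60 ✓; |UJ| = 31.46 ✓.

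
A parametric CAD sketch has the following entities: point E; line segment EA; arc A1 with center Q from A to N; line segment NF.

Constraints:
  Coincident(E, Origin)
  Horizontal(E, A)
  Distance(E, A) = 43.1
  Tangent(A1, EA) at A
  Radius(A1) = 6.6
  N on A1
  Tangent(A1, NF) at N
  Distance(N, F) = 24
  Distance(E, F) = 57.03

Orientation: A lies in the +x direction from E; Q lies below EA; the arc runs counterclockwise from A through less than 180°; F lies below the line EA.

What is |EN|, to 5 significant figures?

38.389

Checks: |QN| = 6.600 ✓; ∠(QN, NF) = 90.00° ✓; |NF| = 24.00 ✓; |EF| = 57.03 ✓.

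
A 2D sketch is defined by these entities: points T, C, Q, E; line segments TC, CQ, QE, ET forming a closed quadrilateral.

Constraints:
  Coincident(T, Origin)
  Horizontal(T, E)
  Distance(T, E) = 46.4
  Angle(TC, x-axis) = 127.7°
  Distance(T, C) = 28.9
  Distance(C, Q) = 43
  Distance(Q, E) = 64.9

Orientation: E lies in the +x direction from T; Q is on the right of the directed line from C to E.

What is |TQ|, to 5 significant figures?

25.248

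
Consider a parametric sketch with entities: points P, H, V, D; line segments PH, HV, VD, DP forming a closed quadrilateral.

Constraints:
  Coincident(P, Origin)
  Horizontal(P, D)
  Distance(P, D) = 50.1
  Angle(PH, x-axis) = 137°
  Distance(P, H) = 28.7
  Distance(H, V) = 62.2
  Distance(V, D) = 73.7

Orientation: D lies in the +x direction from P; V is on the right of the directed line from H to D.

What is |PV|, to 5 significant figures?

43.089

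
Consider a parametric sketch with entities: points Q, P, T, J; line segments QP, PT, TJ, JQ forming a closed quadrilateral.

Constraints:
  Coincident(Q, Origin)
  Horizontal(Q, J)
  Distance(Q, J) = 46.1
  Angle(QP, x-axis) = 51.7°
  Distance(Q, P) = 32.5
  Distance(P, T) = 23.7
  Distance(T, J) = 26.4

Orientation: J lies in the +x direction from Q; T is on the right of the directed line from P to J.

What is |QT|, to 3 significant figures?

19.8

Q is at the origin; QJ is horizontal with |QJ| = 46.1 and J in +x, so J = (46.1, 0). QP runs at 51.7° with |QP| = 32.5, so P = (20.1, 25.5). T is determined by |PT| = 23.7 and |TJ| = 26.4 together: it lies at the intersection of circle(P, 23.7) and circle(J, 26.4). With |PJ| = 36.4, the foot of the radical line on PJ is 16.3 from P and the perpendicular offset is √(23.7² − 16.3²) = 17.2. Taking the right-of-PJ solution: T = (19.8, 1.81).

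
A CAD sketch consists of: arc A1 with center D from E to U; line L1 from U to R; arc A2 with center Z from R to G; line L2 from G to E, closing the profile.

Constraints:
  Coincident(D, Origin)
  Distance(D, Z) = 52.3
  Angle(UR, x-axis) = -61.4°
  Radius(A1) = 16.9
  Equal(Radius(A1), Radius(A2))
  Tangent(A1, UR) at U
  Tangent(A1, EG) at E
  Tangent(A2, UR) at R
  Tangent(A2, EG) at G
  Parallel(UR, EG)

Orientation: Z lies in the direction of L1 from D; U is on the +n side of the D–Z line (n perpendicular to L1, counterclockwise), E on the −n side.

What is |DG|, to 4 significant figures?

54.96

Tangency of A1 to both parallel lines with radius 16.9 puts U and E at D ± 16.9·n: U = (14.84, 8.090), E = (-14.84, -8.090). Equal radii place R and G the same way about Z: R = Z + 16.9·n = (39.87, -37.83), G = Z − 16.9·n = (10.20, -54.01). Then |DG| = |G − D| = 54.96.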